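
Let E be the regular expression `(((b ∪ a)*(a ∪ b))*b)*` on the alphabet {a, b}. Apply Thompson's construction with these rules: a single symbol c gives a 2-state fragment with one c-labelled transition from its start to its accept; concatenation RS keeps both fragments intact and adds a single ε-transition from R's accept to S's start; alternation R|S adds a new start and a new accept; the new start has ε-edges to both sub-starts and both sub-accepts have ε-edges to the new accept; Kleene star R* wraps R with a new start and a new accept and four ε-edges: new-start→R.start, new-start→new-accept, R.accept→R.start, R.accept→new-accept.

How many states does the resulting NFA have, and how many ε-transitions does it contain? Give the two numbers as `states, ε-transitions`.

By structural recursion:
Each of the 5 symbol leaves contributes 2 states and 0 ε-transitions.
  b ∪ a — 6 states, 4 ε-transitions
  (b ∪ a)* — 8 states, 8 ε-transitions
  a ∪ b — 6 states, 4 ε-transitions
  (b ∪ a)*(a ∪ b) — 14 states, 13 ε-transitions
  ((b ∪ a)*(a ∪ b))* — 16 states, 17 ε-transitions
  ((b ∪ a)*(a ∪ b))*b — 18 states, 18 ε-transitions
  (((b ∪ a)*(a ∪ b))*b)* — 20 states, 22 ε-transitions

20, 22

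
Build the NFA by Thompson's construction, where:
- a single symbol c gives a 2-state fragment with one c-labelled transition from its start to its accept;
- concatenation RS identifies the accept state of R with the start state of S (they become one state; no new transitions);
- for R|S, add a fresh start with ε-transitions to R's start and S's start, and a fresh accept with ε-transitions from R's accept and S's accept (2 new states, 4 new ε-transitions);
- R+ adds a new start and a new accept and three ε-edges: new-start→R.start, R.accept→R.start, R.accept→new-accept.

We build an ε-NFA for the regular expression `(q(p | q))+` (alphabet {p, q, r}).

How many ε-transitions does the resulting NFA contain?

Recursing over subexpressions:
Each of the 3 symbol leaves contributes 0 ε-transitions.
  p | q → 4 ε-transitions
  q(p | q) → 4 ε-transitions
  (q(p | q))+ → 7 ε-transitions

7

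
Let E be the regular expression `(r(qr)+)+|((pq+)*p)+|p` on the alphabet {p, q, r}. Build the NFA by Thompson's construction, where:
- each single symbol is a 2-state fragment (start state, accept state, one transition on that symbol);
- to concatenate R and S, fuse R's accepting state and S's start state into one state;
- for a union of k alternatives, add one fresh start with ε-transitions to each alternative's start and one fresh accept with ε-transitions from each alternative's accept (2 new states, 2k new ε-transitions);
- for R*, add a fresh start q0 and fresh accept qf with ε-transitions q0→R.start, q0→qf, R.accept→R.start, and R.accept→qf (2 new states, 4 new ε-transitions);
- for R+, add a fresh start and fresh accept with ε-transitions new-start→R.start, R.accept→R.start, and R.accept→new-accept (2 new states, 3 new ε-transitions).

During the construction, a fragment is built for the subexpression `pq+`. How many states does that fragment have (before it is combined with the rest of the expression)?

5

Fragment for `pq+`:
Each of the 2 symbol leaves contributes a 2-state fragment.
  q+ — 4 states
  pq+ — 5 states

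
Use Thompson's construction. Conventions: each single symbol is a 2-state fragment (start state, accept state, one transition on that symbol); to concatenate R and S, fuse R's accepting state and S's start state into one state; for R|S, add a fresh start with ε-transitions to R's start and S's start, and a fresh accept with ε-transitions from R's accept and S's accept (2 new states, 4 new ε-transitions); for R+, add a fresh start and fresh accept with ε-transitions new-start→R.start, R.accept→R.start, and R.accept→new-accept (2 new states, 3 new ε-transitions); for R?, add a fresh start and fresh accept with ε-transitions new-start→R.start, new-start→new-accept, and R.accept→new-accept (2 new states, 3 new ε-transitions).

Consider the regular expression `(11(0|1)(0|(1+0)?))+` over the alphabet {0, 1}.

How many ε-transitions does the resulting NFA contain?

17

Bottom-up over the parse tree:
Each of the 7 symbol leaves contributes 0 ε-transitions.
  0|1 : 4 ε-transitions
  1+ : 3 ε-transitions
  1+0 : 3 ε-transitions
  (1+0)? : 6 ε-transitions
  0|(1+0)? : 10 ε-transitions
  11(0|1)(0|(1+0)?) : 14 ε-transitions
  (11(0|1)(0|(1+0)?))+ : 17 ε-transitions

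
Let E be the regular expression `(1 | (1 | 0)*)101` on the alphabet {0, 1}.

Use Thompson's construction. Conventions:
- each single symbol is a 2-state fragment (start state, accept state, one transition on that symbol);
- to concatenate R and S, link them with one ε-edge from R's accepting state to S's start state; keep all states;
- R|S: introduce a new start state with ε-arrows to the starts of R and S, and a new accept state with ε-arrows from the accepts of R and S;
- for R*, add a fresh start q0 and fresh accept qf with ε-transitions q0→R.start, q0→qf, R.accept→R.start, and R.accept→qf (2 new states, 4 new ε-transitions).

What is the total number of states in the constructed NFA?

18

Per subexpression:
Each of the 6 symbol leaves contributes a 2-state fragment.
  1 | 0 : 6 states
  (1 | 0)* : 8 states
  1 | (1 | 0)* : 12 states
  (1 | (1 | 0)*)101 : 18 states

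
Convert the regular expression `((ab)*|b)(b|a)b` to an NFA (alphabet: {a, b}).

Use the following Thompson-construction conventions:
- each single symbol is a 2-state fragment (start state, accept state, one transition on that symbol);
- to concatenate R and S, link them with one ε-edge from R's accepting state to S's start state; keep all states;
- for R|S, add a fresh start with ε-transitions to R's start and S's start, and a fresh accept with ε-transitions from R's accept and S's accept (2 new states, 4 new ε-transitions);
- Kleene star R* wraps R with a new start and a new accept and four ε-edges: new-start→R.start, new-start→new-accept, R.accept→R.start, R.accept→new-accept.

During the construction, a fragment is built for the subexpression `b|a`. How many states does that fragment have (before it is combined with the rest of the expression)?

6

Fragment for `b|a`:
Each of the 2 symbol leaves contributes a 2-state fragment.
  b|a = 6 states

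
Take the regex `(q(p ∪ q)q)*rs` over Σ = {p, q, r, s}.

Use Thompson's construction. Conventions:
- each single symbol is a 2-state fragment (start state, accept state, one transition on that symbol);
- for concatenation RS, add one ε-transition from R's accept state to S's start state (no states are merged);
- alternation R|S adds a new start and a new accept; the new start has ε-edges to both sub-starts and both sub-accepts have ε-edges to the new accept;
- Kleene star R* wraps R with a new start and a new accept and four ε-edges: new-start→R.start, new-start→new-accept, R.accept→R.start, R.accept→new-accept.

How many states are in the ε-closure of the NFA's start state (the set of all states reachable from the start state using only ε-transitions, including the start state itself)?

Compute the ε-closure size of each fragment's start state recursively; a symbol fragment's start has no outgoing ε-edge, so its closure is just itself (size 1).
  p ∪ q → new start ε-reaches every alternative's start; none of them accept ε, so the new accept is not reached: |closure| = 1 + 1 + 1 = 3
  q(p ∪ q)q → |closure| equals the left operand's closure size = 1 (its accept is not ε-reachable, so the closure stops there)
  (q(p ∪ q)q)* → |closure| = 1 (new start) + 1 (body) + 1 (new accept) = 3
  (q(p ∪ q)q)*rs → |closure| = 3 + 1 = 4 (closure spills across the concat boundary because the left factor accepts ε)

4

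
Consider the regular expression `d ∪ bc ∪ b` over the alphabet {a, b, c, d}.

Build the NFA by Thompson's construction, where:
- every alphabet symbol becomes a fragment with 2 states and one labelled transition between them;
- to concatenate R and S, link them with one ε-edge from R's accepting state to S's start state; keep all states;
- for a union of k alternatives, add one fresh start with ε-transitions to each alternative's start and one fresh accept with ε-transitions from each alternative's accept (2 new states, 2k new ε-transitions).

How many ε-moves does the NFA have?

7

Building bottom-up:
Each of the 4 symbol leaves contributes 0 ε-transitions.
  bc — 1 ε-transition
  d ∪ bc ∪ b — 7 ε-transitions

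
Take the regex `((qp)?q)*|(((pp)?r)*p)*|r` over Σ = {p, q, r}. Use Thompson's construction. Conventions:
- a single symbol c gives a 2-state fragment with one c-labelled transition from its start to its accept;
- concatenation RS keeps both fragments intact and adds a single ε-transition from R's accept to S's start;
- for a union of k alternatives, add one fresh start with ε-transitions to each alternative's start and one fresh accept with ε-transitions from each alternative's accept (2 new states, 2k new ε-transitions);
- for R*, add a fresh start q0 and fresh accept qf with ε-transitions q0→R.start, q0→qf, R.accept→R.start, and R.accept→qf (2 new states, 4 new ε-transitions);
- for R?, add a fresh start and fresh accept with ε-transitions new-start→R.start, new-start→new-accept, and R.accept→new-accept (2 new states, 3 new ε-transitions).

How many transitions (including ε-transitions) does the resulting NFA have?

37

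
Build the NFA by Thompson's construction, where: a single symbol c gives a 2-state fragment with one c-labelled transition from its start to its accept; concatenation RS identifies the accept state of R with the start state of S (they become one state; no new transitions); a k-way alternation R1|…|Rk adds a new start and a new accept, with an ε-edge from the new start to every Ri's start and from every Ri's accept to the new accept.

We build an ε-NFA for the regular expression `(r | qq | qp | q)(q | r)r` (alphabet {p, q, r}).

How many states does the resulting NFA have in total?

18

By structural recursion:
Each of the 9 symbol leaves contributes a 2-state fragment.
  qq : 3 states
  qp : 3 states
  r | qq | qp | q : 12 states
  q | r : 6 states
  (r | qq | qp | q)(q | r)r : 18 states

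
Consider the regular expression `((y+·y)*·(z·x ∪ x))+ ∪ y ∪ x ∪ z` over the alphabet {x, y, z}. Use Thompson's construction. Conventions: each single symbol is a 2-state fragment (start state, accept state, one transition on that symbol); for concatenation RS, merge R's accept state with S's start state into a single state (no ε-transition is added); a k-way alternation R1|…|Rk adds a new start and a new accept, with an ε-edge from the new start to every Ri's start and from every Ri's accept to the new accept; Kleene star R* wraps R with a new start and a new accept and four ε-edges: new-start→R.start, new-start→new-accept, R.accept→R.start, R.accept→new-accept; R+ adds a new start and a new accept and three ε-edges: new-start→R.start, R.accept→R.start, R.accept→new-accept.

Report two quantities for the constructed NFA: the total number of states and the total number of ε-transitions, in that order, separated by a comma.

By structural recursion:
Each of the 8 symbol leaves contributes 2 states and 0 ε-transitions.
  y+ → 4 states, 3 ε-transitions
  y+·y → 5 states, 3 ε-transitions
  (y+·y)* → 7 states, 7 ε-transitions
  z·x → 3 states, 0 ε-transitions
  z·x ∪ x → 7 states, 4 ε-transitions
  (y+·y)*·(z·x ∪ x) → 13 states, 11 ε-transitions
  ((y+·y)*·(z·x ∪ x))+ → 15 states, 14 ε-transitions
  ((y+·y)*·(z·x ∪ x))+ ∪ y ∪ x ∪ z → 23 states, 22 ε-transitions

23, 22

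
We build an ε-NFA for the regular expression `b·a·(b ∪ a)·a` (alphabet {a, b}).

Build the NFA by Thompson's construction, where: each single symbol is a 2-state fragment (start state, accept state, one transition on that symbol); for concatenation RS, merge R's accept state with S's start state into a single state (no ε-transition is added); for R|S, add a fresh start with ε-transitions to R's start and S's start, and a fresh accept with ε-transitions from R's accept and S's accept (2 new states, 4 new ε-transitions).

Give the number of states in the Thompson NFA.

9

Bottom-up over the parse tree:
Each of the 5 symbol leaves contributes a 2-state fragment.
  b ∪ a : 6 states
  b·a·(b ∪ a)·a : 9 states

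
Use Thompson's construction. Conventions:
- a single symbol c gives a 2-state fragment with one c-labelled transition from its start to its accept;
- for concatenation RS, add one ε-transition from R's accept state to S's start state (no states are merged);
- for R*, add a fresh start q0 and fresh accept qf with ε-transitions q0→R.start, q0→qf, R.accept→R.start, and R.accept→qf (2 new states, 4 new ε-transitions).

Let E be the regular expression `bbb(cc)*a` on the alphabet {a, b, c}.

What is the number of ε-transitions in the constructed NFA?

Per subexpression:
Each of the 6 symbol leaves contributes 0 ε-transitions.
  cc : 1 ε-transition
  (cc)* : 5 ε-transitions
  bbb(cc)*a : 9 ε-transitions

9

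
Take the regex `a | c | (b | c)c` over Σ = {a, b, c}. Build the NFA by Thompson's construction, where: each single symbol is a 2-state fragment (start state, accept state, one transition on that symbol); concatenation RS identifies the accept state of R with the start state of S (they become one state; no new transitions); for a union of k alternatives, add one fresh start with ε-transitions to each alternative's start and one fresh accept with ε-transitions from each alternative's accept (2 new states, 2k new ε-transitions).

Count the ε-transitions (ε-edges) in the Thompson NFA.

10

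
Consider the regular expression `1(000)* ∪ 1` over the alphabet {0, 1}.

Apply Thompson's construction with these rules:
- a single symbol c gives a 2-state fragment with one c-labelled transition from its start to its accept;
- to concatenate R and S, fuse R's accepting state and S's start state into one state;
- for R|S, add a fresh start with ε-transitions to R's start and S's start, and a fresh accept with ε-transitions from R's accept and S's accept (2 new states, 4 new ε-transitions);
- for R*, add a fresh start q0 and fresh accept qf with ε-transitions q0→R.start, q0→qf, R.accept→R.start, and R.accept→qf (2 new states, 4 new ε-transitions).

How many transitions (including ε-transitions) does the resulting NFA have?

13

By structural recursion:
Each of the 5 symbol leaves contributes 1 transition (1 symbol, 0 ε).
  000 = 3 transitions (3 symbol, 0 ε)
  (000)* = 7 transitions (3 symbol, 4 ε)
  1(000)* = 8 transitions (4 symbol, 4 ε)
  1(000)* ∪ 1 = 13 transitions (5 symbol, 8 ε)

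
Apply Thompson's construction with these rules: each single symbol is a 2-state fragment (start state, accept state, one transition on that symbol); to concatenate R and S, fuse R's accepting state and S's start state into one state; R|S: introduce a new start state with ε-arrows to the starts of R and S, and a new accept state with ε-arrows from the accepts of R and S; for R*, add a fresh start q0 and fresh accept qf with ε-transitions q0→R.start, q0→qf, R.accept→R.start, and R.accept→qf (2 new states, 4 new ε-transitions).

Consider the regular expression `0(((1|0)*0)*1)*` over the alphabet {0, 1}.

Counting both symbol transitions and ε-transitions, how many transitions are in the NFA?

21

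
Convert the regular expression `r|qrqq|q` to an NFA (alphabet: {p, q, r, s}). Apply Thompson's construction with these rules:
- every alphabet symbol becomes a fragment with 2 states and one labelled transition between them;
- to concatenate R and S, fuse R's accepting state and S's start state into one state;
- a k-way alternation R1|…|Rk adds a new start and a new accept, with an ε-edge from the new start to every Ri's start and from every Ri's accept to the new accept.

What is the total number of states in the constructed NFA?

11

By structural recursion:
Each of the 6 symbol leaves contributes a 2-state fragment.
  qrqq : 5 states
  r|qrqq|q : 11 states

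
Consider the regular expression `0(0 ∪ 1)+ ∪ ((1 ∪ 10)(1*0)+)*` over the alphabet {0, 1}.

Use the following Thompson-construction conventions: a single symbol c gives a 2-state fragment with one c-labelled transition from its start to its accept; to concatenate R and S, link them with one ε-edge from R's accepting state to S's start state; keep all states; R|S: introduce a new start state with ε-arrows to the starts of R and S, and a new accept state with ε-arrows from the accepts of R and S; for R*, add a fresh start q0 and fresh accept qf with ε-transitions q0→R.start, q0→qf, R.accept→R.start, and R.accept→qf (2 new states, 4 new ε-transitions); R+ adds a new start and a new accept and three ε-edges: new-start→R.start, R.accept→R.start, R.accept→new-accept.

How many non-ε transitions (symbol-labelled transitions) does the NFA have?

8

Bottom-up over the parse tree:
Each of the 8 symbol leaves contributes exactly 1 symbol transition.
  0 ∪ 1 = 2 symbol transitions
  (0 ∪ 1)+ = 2 symbol transitions
  0(0 ∪ 1)+ = 3 symbol transitions
  10 = 2 symbol transitions
  1 ∪ 10 = 3 symbol transitions
  1* = 1 symbol transition
  1*0 = 2 symbol transitions
  (1*0)+ = 2 symbol transitions
  (1 ∪ 10)(1*0)+ = 5 symbol transitions
  ((1 ∪ 10)(1*0)+)* = 5 symbol transitions
  0(0 ∪ 1)+ ∪ ((1 ∪ 10)(1*0)+)* = 8 symbol transitions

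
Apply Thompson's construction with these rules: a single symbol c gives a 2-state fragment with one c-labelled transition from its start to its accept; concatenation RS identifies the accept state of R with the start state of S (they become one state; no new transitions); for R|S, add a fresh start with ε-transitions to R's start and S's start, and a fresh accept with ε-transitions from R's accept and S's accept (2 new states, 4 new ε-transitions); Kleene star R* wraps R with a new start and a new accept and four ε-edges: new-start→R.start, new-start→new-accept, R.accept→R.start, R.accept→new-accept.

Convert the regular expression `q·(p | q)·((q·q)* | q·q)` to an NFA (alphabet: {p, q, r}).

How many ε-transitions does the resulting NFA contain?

12

By structural recursion:
Each of the 7 symbol leaves contributes 0 ε-transitions.
  p | q — 4 ε-transitions
  q·q — 0 ε-transitions
  (q·q)* — 4 ε-transitions
  q·q — 0 ε-transitions
  (q·q)* | q·q — 8 ε-transitions
  q·(p | q)·((q·q)* | q·q) — 12 ε-transitions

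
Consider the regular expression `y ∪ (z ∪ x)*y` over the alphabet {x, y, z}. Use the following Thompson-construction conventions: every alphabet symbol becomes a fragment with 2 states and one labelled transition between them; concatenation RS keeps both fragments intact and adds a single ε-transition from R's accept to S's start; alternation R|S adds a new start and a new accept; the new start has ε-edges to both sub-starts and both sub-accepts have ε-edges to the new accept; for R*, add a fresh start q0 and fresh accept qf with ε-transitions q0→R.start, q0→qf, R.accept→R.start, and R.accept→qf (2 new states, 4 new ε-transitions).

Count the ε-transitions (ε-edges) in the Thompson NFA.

By structural recursion:
Each of the 4 symbol leaves contributes 0 ε-transitions.
  z ∪ x = 4 ε-transitions
  (z ∪ x)* = 8 ε-transitions
  (z ∪ x)*y = 9 ε-transitions
  y ∪ (z ∪ x)*y = 13 ε-transitions

13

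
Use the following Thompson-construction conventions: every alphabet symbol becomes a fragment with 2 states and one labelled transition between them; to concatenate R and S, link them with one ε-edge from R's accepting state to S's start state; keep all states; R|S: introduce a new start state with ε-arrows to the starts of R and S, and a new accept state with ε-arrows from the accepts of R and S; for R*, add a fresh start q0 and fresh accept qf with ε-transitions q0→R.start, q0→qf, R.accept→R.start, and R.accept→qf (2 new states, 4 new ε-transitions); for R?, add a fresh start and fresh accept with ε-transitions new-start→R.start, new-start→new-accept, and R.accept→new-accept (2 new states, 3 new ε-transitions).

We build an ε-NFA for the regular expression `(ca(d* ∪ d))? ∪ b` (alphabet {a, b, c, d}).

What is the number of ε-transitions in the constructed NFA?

Bottom-up over the parse tree:
Each of the 5 symbol leaves contributes 0 ε-transitions.
  d* — 4 ε-transitions
  d* ∪ d — 8 ε-transitions
  ca(d* ∪ d) — 10 ε-transitions
  (ca(d* ∪ d))? — 13 ε-transitions
  (ca(d* ∪ d))? ∪ b — 17 ε-transitions

17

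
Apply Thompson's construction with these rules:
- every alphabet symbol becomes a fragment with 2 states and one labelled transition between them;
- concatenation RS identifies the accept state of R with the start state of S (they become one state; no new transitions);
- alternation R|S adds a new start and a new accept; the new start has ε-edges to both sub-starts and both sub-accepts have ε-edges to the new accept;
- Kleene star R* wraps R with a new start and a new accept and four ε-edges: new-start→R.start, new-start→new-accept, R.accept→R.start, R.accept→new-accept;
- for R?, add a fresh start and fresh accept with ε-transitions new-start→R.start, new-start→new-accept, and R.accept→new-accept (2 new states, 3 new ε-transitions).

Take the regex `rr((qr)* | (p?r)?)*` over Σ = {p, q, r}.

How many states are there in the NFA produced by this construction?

Per subexpression:
Each of the 6 symbol leaves contributes a 2-state fragment.
  qr — 3 states
  (qr)* — 5 states
  p? — 4 states
  p?r — 5 states
  (p?r)? — 7 states
  (qr)* | (p?r)? — 14 states
  ((qr)* | (p?r)?)* — 16 states
  rr((qr)* | (p?r)?)* — 18 states

18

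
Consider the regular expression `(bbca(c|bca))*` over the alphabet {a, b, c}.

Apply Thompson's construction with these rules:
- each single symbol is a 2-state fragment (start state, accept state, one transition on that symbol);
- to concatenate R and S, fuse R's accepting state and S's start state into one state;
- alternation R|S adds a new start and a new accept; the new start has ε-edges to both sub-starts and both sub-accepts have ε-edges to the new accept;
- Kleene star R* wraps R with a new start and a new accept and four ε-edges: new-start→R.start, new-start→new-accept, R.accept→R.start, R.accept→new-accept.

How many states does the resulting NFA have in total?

Building bottom-up:
Each of the 8 symbol leaves contributes a 2-state fragment.
  bca = 4 states
  c|bca = 8 states
  bbca(c|bca) = 12 states
  (bbca(c|bca))* = 14 states

14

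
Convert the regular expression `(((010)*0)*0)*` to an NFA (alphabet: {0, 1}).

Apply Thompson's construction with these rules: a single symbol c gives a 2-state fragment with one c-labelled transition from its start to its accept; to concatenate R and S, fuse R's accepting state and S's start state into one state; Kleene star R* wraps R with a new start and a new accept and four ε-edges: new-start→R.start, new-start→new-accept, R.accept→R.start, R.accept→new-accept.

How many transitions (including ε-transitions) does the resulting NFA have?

Recursing over subexpressions:
Each of the 5 symbol leaves contributes 1 transition (1 symbol, 0 ε).
  010 : 3 transitions (3 symbol, 0 ε)
  (010)* : 7 transitions (3 symbol, 4 ε)
  (010)*0 : 8 transitions (4 symbol, 4 ε)
  ((010)*0)* : 12 transitions (4 symbol, 8 ε)
  ((010)*0)*0 : 13 transitions (5 symbol, 8 ε)
  (((010)*0)*0)* : 17 transitions (5 symbol, 12 ε)

17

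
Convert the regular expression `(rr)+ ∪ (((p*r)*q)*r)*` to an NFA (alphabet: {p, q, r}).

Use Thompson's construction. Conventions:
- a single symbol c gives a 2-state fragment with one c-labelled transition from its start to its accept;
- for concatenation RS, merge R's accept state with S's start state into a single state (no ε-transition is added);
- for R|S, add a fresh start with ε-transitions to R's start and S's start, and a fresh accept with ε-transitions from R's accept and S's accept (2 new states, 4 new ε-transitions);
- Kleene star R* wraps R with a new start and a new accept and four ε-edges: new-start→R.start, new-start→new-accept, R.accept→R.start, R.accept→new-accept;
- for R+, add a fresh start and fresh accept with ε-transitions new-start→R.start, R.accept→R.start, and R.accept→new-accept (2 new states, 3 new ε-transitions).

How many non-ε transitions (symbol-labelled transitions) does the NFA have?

Bottom-up over the parse tree:
Each of the 6 symbol leaves contributes exactly 1 symbol transition.
  rr = 2 symbol transitions
  (rr)+ = 2 symbol transitions
  p* = 1 symbol transition
  p*r = 2 symbol transitions
  (p*r)* = 2 symbol transitions
  (p*r)*q = 3 symbol transitions
  ((p*r)*q)* = 3 symbol transitions
  ((p*r)*q)*r = 4 symbol transitions
  (((p*r)*q)*r)* = 4 symbol transitions
  (rr)+ ∪ (((p*r)*q)*r)* = 6 symbol transitions

6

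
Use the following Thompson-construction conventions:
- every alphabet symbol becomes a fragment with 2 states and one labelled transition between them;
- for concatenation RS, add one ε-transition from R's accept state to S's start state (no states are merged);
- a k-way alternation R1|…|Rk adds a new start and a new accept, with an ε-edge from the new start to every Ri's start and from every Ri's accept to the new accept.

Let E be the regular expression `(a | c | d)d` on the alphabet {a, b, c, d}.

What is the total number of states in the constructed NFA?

Building bottom-up:
Each of the 4 symbol leaves contributes a 2-state fragment.
  a | c | d : 8 states
  (a | c | d)d : 10 states

10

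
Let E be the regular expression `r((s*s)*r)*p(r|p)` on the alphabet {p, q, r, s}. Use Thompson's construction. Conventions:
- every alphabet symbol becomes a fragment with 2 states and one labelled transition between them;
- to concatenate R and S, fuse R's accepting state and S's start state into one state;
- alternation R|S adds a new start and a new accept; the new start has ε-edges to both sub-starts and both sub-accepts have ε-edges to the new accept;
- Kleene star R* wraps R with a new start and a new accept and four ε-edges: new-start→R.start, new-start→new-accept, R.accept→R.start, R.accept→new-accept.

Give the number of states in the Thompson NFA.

Building bottom-up:
Each of the 7 symbol leaves contributes a 2-state fragment.
  s* — 4 states
  s*s — 5 states
  (s*s)* — 7 states
  (s*s)*r — 8 states
  ((s*s)*r)* — 10 states
  r|p — 6 states
  r((s*s)*r)*p(r|p) — 17 states

17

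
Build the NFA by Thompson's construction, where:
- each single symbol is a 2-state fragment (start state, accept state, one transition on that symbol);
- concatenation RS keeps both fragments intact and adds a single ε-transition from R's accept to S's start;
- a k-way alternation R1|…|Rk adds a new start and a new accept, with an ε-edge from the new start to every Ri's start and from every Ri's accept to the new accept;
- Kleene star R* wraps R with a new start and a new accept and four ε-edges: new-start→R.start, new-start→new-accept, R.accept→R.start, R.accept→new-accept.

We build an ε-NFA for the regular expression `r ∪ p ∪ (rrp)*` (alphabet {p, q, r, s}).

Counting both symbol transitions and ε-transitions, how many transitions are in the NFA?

17

Recursing over subexpressions:
Each of the 5 symbol leaves contributes 1 transition (1 symbol, 0 ε).
  rrp = 5 transitions (3 symbol, 2 ε)
  (rrp)* = 9 transitions (3 symbol, 6 ε)
  r ∪ p ∪ (rrp)* = 17 transitions (5 symbol, 12 ε)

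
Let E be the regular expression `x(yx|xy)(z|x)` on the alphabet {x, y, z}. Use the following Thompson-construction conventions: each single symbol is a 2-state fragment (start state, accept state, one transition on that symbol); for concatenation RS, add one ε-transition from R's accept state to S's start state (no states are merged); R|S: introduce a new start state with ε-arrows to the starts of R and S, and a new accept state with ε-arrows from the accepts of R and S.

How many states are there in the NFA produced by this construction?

18

By structural recursion:
Each of the 7 symbol leaves contributes a 2-state fragment.
  yx → 4 states
  xy → 4 states
  yx|xy → 10 states
  z|x → 6 states
  x(yx|xy)(z|x) → 18 states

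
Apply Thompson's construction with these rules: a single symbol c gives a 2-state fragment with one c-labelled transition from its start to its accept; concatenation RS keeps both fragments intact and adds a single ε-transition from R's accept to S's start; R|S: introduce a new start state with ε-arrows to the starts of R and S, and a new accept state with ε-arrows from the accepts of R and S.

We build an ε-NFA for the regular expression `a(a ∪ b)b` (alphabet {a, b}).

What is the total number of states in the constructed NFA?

10

Building bottom-up:
Each of the 4 symbol leaves contributes a 2-state fragment.
  a ∪ b : 6 states
  a(a ∪ b)b : 10 states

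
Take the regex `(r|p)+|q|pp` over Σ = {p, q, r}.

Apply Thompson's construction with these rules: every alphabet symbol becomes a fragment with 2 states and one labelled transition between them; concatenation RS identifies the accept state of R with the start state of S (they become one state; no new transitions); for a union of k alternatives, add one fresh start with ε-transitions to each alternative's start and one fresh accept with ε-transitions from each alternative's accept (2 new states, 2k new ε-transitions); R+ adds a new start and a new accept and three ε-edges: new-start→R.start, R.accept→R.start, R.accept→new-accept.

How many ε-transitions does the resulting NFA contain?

Per subexpression:
Each of the 5 symbol leaves contributes 0 ε-transitions.
  r|p : 4 ε-transitions
  (r|p)+ : 7 ε-transitions
  pp : 0 ε-transitions
  (r|p)+|q|pp : 13 ε-transitions

13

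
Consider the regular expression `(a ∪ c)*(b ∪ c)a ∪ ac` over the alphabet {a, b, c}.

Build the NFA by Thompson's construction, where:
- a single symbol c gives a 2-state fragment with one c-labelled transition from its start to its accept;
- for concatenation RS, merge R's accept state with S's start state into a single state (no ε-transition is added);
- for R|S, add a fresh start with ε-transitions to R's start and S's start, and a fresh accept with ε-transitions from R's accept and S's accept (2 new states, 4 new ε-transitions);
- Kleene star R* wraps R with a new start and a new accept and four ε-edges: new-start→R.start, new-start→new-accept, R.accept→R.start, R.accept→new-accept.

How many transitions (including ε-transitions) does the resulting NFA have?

Per subexpression:
Each of the 7 symbol leaves contributes 1 transition (1 symbol, 0 ε).
  a ∪ c → 6 transitions (2 symbol, 4 ε)
  (a ∪ c)* → 10 transitions (2 symbol, 8 ε)
  b ∪ c → 6 transitions (2 symbol, 4 ε)
  (a ∪ c)*(b ∪ c)a → 17 transitions (5 symbol, 12 ε)
  ac → 2 transitions (2 symbol, 0 ε)
  (a ∪ c)*(b ∪ c)a ∪ ac → 23 transitions (7 symbol, 16 ε)

23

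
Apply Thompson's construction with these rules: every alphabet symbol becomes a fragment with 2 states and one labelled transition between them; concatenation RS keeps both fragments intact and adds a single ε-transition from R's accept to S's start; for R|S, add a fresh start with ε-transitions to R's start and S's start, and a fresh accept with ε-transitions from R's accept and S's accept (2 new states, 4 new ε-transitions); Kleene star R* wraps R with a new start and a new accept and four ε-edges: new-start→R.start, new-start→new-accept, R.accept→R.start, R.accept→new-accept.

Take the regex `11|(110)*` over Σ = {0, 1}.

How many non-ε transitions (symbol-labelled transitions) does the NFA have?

By structural recursion:
Each of the 5 symbol leaves contributes exactly 1 symbol transition.
  11 : 2 symbol transitions
  110 : 3 symbol transitions
  (110)* : 3 symbol transitions
  11|(110)* : 5 symbol transitions

5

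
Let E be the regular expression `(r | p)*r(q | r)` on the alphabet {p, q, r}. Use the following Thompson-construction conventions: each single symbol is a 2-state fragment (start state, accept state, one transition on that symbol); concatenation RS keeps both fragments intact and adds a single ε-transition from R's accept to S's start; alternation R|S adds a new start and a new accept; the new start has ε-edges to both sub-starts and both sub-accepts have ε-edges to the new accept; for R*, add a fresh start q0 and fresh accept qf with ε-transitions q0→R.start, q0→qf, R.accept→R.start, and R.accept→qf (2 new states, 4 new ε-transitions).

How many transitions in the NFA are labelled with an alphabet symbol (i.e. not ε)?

Building bottom-up:
Each of the 5 symbol leaves contributes exactly 1 symbol transition.
  r | p = 2 symbol transitions
  (r | p)* = 2 symbol transitions
  q | r = 2 symbol transitions
  (r | p)*r(q | r) = 5 symbol transitions

5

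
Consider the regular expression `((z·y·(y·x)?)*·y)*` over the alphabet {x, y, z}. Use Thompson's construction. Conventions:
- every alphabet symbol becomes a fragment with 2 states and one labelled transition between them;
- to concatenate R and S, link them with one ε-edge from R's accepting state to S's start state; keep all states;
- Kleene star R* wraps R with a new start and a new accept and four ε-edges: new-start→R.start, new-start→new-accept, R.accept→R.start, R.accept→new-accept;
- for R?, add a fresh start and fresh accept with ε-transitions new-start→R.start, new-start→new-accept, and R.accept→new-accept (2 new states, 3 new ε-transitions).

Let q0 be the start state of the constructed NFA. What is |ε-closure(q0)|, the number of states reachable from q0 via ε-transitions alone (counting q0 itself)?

6

Compute the ε-closure size of each fragment's start state recursively; a symbol fragment's start has no outgoing ε-edge, so its closure is just itself (size 1).
  y·x : |closure| equals the left operand's closure size = 1 (its accept is not ε-reachable, so the closure stops there)
  (y·x)? : |closure| = 1 (new start) + 1 (body) + 1 (new accept, via ε) = 3
  z·y·(y·x)? : same as the first factor's closure: |closure| = 1
  (z·y·(y·x)?)* : the star's fresh start ε-reaches both the body's start and the fresh accept: |closure| = 2 + 1 = 3
  (z·y·(y·x)?)*·y : |closure| = 3 + 1 = 4 (closure spills across the concat boundary because the left factor accepts ε)
  ((z·y·(y·x)?)*·y)* : new start has ε-edges to the inner start and to the new accept, so |closure| = 2 + 4 = 6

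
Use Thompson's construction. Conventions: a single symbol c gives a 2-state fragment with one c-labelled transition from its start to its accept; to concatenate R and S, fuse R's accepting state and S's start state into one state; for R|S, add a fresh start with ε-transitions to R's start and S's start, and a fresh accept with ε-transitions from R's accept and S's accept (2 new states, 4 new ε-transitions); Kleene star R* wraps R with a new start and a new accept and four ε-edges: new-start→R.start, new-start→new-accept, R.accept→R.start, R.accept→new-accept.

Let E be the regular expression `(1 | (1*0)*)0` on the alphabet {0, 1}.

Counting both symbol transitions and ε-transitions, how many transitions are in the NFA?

Bottom-up over the parse tree:
Each of the 4 symbol leaves contributes 1 transition (1 symbol, 0 ε).
  1* → 5 transitions (1 symbol, 4 ε)
  1*0 → 6 transitions (2 symbol, 4 ε)
  (1*0)* → 10 transitions (2 symbol, 8 ε)
  1 | (1*0)* → 15 transitions (3 symbol, 12 ε)
  (1 | (1*0)*)0 → 16 transitions (4 symbol, 12 ε)

16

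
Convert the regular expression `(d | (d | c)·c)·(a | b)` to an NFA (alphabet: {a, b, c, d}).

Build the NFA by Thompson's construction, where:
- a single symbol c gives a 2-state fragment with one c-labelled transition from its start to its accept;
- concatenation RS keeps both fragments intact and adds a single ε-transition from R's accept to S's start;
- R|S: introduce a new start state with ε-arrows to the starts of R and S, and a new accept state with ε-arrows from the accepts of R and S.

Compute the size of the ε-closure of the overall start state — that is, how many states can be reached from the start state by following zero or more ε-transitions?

Compute the ε-closure size of each fragment's start state recursively; a symbol fragment's start has no outgoing ε-edge, so its closure is just itself (size 1).
  d | c : |ε-closure| = 1 + 1 + 1 = 3 (the new accept is not ε-reachable since no branch accepts ε)
  (d | c)·c : |ε-closure| equals the left operand's closure size = 3 (its accept is not ε-reachable, so the closure stops there)
  d | (d | c)·c : |ε-closure| = 1 + 1 + 3 = 5 (the new accept is not ε-reachable since no branch accepts ε)
  a | b : new start ε-reaches every alternative's start; none of them accept ε, so the new accept is not reached: |ε-closure| = 1 + 1 + 1 = 3
  (d | (d | c)·c)·(a | b) : same as the first factor's closure: |ε-closure| = 5

5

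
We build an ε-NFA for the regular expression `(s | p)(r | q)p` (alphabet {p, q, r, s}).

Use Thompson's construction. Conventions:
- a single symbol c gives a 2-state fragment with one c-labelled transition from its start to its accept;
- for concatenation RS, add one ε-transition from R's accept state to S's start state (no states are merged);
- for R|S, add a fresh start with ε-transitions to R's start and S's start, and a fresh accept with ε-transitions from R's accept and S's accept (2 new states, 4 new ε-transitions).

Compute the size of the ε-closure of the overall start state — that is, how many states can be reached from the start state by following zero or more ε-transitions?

3

Let C(F) = |ε-closure(F.start)| within fragment F, and note whether F accepts ε. Symbol fragments have C = 1 and do not accept ε. Then:
  s | p : C = 1 + 1 + 1 = 3 (the new accept is not ε-reachable since no branch accepts ε)
  r | q : new start ε-reaches every alternative's start; none of them accept ε, so the new accept is not reached: C = 1 + 1 + 1 = 3
  (s | p)(r | q)p : C equals the left operand's closure size = 3 (its accept is not ε-reachable, so the closure stops there)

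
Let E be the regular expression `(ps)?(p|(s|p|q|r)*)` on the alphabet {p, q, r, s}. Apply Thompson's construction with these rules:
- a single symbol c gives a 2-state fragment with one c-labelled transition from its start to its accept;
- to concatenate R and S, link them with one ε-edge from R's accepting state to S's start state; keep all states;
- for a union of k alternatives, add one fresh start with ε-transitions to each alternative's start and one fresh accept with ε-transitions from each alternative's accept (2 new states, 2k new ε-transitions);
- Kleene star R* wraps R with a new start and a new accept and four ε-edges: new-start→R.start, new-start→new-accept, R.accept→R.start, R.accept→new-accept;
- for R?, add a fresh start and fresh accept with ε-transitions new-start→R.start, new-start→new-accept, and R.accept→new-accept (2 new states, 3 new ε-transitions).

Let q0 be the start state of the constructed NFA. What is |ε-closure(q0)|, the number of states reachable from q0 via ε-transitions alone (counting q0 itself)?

Let C(F) = |ε-closure(F.start)| within fragment F, and note whether F accepts ε. Symbol fragments have C = 1 and do not accept ε. Then:
  ps → same as the first factor's closure: |ε-closure| = 1
  (ps)? → new start has ε-edges to the inner start and to the new accept, so |ε-closure| = 2 + 1 = 3
  s|p|q|r → |ε-closure| = 1 + 1 + 1 + 1 + 1 = 5 (the new accept is not ε-reachable since no branch accepts ε)
  (s|p|q|r)* → new start has ε-edges to the inner start and to the new accept, so |ε-closure| = 2 + 5 = 7
  p|(s|p|q|r)* → new start ε-reaches every alternative's start; at least one alternative accepts ε, so the union's new accept is reached too: |ε-closure| = 1 + 1 + 7 + 1 = 10
  (ps)?(p|(s|p|q|r)*) → |ε-closure| = 3 + 10 = 13 (closure spills across the concat boundary because the left factor accepts ε)

13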